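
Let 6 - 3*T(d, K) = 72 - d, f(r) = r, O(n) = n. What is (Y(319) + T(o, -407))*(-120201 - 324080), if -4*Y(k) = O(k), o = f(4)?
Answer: 535358605/12 ≈ 4.4613e+7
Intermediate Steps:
o = 4
Y(k) = -k/4
T(d, K) = -22 + d/3 (T(d, K) = 2 - (72 - d)/3 = 2 + (-24 + d/3) = -22 + d/3)
(Y(319) + T(o, -407))*(-120201 - 324080) = (-¼*319 + (-22 + (⅓)*4))*(-120201 - 324080) = (-319/4 + (-22 + 4/3))*(-444281) = (-319/4 - 62/3)*(-444281) = -1205/12*(-444281) = 535358605/12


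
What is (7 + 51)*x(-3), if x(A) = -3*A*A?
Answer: -1566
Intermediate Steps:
x(A) = -3*A²
(7 + 51)*x(-3) = (7 + 51)*(-3*(-3)²) = 58*(-3*9) = 58*(-27) = -1566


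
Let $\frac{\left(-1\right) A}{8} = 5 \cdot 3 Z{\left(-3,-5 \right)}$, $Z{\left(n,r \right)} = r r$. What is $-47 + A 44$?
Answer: $-132047$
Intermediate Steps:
$Z{\left(n,r \right)} = r^{2}$
$A = -3000$ ($A = - 8 \cdot 5 \cdot 3 \left(-5\right)^{2} = - 8 \cdot 15 \cdot 25 = \left(-8\right) 375 = -3000$)
$-47 + A 44 = -47 - 132000 = -132047$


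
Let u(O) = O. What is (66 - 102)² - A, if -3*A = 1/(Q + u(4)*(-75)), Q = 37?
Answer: 1022543/789 ≈ 1296.0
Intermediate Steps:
A = 1/789 (A = -1/(3*(37 + 4*(-75))) = -1/(3*(37 - 300)) = -⅓/(-263) = -⅓*(-1/263) = 1/789 ≈ 0.0012674)
(66 - 102)² - A = (66 - 102)² - 1*1/789 = (-36)² - 1/789 = 1296 - 1/789 = 1022543/789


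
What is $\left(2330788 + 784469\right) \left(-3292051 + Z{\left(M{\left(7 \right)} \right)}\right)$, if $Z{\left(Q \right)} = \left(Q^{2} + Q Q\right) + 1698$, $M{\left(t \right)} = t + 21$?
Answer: $-10245410492745$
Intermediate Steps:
$M{\left(t \right)} = 21 + t$
$Z{\left(Q \right)} = 1698 + 2 Q^{2}$ ($Z{\left(Q \right)} = \left(Q^{2} + Q^{2}\right) + 1698 = 2 Q^{2} + 1698 = 1698 + 2 Q^{2}$)
$\left(2330788 + 784469\right) \left(-3292051 + Z{\left(M{\left(7 \right)} \right)}\right) = \left(2330788 + 784469\right) \left(-3292051 + \left(1698 + 2 \left(21 + 7\right)^{2}\right)\right) = 3115257 \left(-3292051 + \left(1698 + 2 \cdot 28^{2}\right)\right) = 3115257 \left(-3292051 + \left(1698 + 2 \cdot 784\right)\right) = 3115257 \left(-3292051 + \left(1698 + 1568\right)\right) = 3115257 \left(-3292051 + 3266\right) = 3115257 \left(-3288785\right) = -10245410492745$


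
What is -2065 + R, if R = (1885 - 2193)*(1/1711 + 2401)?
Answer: -1268831711/1711 ≈ -7.4157e+5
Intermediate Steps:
R = -1265298496/1711 (R = -308*(1/1711 + 2401) = -308*4108112/1711 = -1265298496/1711 ≈ -7.3951e+5)
-2065 + R = -2065 - 1265298496/1711 = -1268831711/1711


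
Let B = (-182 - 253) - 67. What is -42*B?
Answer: 21084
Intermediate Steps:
B = -502 (B = -435 - 67 = -502)
-42*B = -42*(-502) = 21084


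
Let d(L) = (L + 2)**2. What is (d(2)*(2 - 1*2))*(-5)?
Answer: 0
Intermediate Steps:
d(L) = (2 + L)**2
(d(2)*(2 - 1*2))*(-5) = ((2 + 2)**2*(2 - 1*2))*(-5) = (4**2*(2 - 2))*(-5) = (16*0)*(-5) = 0*(-5) = 0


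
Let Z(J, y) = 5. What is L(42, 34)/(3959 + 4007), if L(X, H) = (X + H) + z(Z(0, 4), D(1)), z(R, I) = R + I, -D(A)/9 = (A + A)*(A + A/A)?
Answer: 45/7966 ≈ 0.0056490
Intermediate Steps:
D(A) = -18*A*(1 + A) (D(A) = -9*(A + A)*(A + A/A) = -9*2*A*(A + 1) = -9*2*A*(1 + A) = -18*A*(1 + A))
z(R, I) = I + R
L(X, H) = -31 + H + X (L(X, H) = (X + H) + (-18*1*(1 + 1) + 5) = (H + X) + (-18*1*2 + 5) = (H + X) + (-36 + 5) = (H + X) - 31 = -31 + H + X)
L(42, 34)/(3959 + 4007) = (-31 + 34 + 42)/(3959 + 4007) = 45/7966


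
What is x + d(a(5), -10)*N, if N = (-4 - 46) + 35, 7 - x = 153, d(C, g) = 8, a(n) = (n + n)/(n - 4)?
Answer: -266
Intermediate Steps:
a(n) = 2*n/(-4 + n) (a(n) = (2*n)/(-4 + n) = 2*n/(-4 + n))
x = -146 (x = 7 - 1*153 = 7 - 153 = -146)
N = -15 (N = -50 + 35 = -15)
x + d(a(5), -10)*N = -146 + 8*(-15) = -146 - 120 = -266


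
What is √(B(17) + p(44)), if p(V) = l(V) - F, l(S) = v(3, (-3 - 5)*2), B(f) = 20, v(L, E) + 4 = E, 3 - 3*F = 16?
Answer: √39/3 ≈ 2.0817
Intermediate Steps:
F = -13/3 (F = 1 - ⅓*16 = 1 - 16/3 = -13/3 ≈ -4.3333)
v(L, E) = -4 + E
l(S) = -20 (l(S) = -4 + (-3 - 5)*2 = -4 - 8*2 = -4 - 16 = -20)
p(V) = -47/3 (p(V) = -20 - 1*(-13/3) = -20 + 13/3 = -47/3)
√(B(17) + p(44)) = √(20 - 47/3) = √(13/3) = √39/3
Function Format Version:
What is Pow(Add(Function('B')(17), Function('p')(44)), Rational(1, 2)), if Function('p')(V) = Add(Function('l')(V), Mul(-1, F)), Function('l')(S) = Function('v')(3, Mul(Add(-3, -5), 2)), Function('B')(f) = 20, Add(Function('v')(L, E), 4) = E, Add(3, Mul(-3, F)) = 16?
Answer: Mul(Rational(1, 3), Pow(39, Rational(1, 2))) ≈ 2.0817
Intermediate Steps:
F = Rational(-13, 3) (F = Add(1, Mul(Rational(-1, 3), 16)) = Add(1, Rational(-16, 3)) = Rational(-13, 3) ≈ -4.3333)
Function('v')(L, E) = Add(-4, E)
Function('l')(S) = -20 (Function('l')(S) = Add(-4, Mul(Add(-3, -5), 2)) = Add(-4, Mul(-8, 2)) = Add(-4, -16) = -20)
Function('p')(V) = Rational(-47, 3) (Function('p')(V) = Add(-20, Mul(-1, Rational(-13, 3))) = Add(-20, Rational(13, 3)) = Rational(-47, 3))
Pow(Add(Function('B')(17), Function('p')(44)), Rational(1, 2)) = Pow(Add(20, Rational(-47, 3)), Rational(1, 2)) = Pow(Rational(13, 3), Rational(1, 2)) = Mul(Rational(1, 3), Pow(39, Rational(1, 2)))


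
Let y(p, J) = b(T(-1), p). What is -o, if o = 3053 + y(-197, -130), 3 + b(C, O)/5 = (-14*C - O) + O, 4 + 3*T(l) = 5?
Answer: -9044/3 ≈ -3014.7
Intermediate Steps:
T(l) = ⅓ (T(l) = -4/3 + (⅓)*5 = -4/3 + 5/3 = ⅓)
b(C, O) = -15 - 70*C (b(C, O) = -15 + 5*((-14*C - O) + O) = -15 + 5*((-O - 14*C) + O) = -15 + 5*(-14*C) = -15 - 70*C)
y(p, J) = -115/3 (y(p, J) = -15 - 70*⅓ = -15 - 70/3 = -115/3)
o = 9044/3 (o = 3053 - 115/3 = 9044/3 ≈ 3014.7)
-o = -1*9044/3 = -9044/3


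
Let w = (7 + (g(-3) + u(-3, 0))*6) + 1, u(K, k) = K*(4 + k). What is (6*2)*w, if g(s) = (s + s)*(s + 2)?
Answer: -336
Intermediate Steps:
g(s) = 2*s*(2 + s) (g(s) = (2*s)*(2 + s) = 2*s*(2 + s))
w = -28 (w = (7 + (2*(-3)*(2 - 3) - 3*(4 + 0))*6) + 1 = (7 + (2*(-3)*(-1) - 3*4)*6) + 1 = (7 + (6 - 12)*6) + 1 = (7 - 6*6) + 1 = (7 - 36) + 1 = -29 + 1 = -28)
(6*2)*w = (6*2)*(-28) = 12*(-28) = -336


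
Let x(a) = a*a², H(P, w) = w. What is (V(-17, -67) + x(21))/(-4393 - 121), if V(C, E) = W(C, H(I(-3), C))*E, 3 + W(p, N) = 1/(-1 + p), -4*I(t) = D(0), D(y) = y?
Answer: -170383/81252 ≈ -2.0970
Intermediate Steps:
I(t) = 0 (I(t) = -¼*0 = 0)
W(p, N) = -3 + 1/(-1 + p)
V(C, E) = E*(4 - 3*C)/(-1 + C) (V(C, E) = ((4 - 3*C)/(-1 + C))*E = E*(4 - 3*C)/(-1 + C))
x(a) = a³
(V(-17, -67) + x(21))/(-4393 - 121) = (-67*(4 - 3*(-17))/(-1 - 17) + 21³)/(-4393 - 121) = (-67*(4 + 51)/(-18) + 9261)/(-4514) = (-67*(-1/18)*55 + 9261)*(-1/4514) = (3685/18 + 9261)*(-1/4514) = (170383/18)*(-1/4514) = -170383/81252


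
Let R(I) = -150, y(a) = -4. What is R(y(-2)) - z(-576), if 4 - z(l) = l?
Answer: -730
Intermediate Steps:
z(l) = 4 - l
R(y(-2)) - z(-576) = -150 - (4 - 1*(-576)) = -150 - (4 + 576) = -150 - 1*580 = -150 - 580 = -730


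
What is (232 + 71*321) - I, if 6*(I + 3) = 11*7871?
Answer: 51575/6 ≈ 8595.8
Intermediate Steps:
I = 86563/6 (I = -3 + (11*7871)/6 = -3 + (⅙)*86581 = -3 + 86581/6 = 86563/6 ≈ 14427.)
(232 + 71*321) - I = (232 + 71*321) - 1*86563/6 = (232 + 22791) - 86563/6 = 23023 - 86563/6 = 51575/6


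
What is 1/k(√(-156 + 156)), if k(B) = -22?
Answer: -1/22 ≈ -0.045455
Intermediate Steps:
1/k(√(-156 + 156)) = 1/(-22) = -1/22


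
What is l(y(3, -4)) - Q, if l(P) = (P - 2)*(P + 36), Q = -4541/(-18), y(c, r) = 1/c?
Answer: -1877/6 ≈ -312.83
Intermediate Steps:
Q = 4541/18 (Q = -4541*(-1/18) = 4541/18 ≈ 252.28)
l(P) = (-2 + P)*(36 + P)
l(y(3, -4)) - Q = (-72 + (1/3)**2 + 34/3) - 1*4541/18 = (-72 + (1/3)**2 + 34*(1/3)) - 4541/18 = (-72 + 1/9 + 34/3) - 4541/18 = -545/9 - 4541/18 = -1877/6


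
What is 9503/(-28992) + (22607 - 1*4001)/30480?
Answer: 5203619/18409920 ≈ 0.28265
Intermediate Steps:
9503/(-28992) + (22607 - 1*4001)/30480 = 9503*(-1/28992) + (22607 - 4001)*(1/30480) = -9503/28992 + 18606*(1/30480) = -9503/28992 + 3101/5080 = 5203619/18409920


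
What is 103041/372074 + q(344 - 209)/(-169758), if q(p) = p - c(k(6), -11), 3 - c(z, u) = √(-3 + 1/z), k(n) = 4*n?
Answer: 2907153385/10527089682 - I*√426/2037096 ≈ 0.27616 - 1.0132e-5*I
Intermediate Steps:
c(z, u) = 3 - √(-3 + 1/z)
q(p) = -3 + p + I*√426/12 (q(p) = p - (3 - √(-3 + 1/(4*6))) = p - (3 - √(-3 + 1/24)) = p - (3 - √(-71/24)) = p - (3 - I*√426/12) = p + (-3 + I*√426/12) = -3 + p + I*√426/12)
103041/372074 + q(344 - 209)/(-169758) = 103041/372074 + (-3 + (344 - 209) + I*√426/12)/(-169758) = 103041*(1/372074) + (-3 + 135 + I*√426/12)*(-1/169758) = 103041/372074 + (132 + I*√426/12)*(-1/169758) = 103041/372074 + (-22/28293 - I*√426/2037096) = 2907153385/10527089682 - I*√426/2037096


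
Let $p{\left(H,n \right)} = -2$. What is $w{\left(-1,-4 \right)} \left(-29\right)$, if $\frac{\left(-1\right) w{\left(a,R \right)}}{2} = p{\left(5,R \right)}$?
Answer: $-116$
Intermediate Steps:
$w{\left(a,R \right)} = 4$ ($w{\left(a,R \right)} = \left(-2\right) \left(-2\right) = 4$)
$w{\left(-1,-4 \right)} \left(-29\right) = 4 \left(-29\right) = -116$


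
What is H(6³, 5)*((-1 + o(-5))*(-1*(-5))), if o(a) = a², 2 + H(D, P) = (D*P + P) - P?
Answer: 129360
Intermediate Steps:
H(D, P) = -2 + D*P (H(D, P) = -2 + ((D*P + P) - P) = -2 + ((P + D*P) - P) = -2 + D*P)
H(6³, 5)*((-1 + o(-5))*(-1*(-5))) = (-2 + 6³*5)*((-1 + (-5)²)*(-1*(-5))) = (-2 + 216*5)*((-1 + 25)*5) = (-2 + 1080)*(24*5) = 1078*120 = 129360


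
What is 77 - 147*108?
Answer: -15799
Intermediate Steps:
77 - 147*108 = 77 - 15876 = -15799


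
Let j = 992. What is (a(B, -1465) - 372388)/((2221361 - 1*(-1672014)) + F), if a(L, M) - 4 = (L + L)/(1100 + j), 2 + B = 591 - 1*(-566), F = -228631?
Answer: -389512509/3833322224 ≈ -0.10161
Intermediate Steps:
B = 1155 (B = -2 + (591 - 1*(-566)) = -2 + (591 + 566) = -2 + 1157 = 1155)
a(L, M) = 4 + L/1046 (a(L, M) = 4 + (L + L)/(1100 + 992) = 4 + (2*L)/2092 = 4 + (2*L)*(1/2092) = 4 + L/1046)
(a(B, -1465) - 372388)/((2221361 - 1*(-1672014)) + F) = ((4 + (1/1046)*1155) - 372388)/((2221361 - 1*(-1672014)) - 228631) = ((4 + 1155/1046) - 372388)/((2221361 + 1672014) - 228631) = (5339/1046 - 372388)/(3893375 - 228631) = -389512509/1046/3664744 = -389512509/1046*1/3664744 = -389512509/3833322224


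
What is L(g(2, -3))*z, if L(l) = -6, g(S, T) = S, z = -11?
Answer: 66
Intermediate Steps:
L(g(2, -3))*z = -6*(-11) = 66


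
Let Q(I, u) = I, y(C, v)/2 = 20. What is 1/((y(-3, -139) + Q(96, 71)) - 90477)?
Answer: -1/90341 ≈ -1.1069e-5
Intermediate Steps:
y(C, v) = 40 (y(C, v) = 2*20 = 40)
1/((y(-3, -139) + Q(96, 71)) - 90477) = 1/((40 + 96) - 90477) = 1/(136 - 90477) = 1/(-90341) = -1/90341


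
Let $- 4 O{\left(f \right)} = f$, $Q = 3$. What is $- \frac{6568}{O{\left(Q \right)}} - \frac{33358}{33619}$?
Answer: $\frac{883138294}{100857} \approx 8756.3$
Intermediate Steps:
$O{\left(f \right)} = - \frac{f}{4}$
$- \frac{6568}{O{\left(Q \right)}} - \frac{33358}{33619} = - \frac{6568}{\left(- \frac{1}{4}\right) 3} - \frac{33358}{33619} = - \frac{6568}{- \frac{3}{4}} - \frac{33358}{33619} = \left(-6568\right) \left(- \frac{4}{3}\right) - \frac{33358}{33619} = \frac{26272}{3} - \frac{33358}{33619} = \frac{883138294}{100857}$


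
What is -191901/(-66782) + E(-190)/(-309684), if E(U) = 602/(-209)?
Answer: 1552579010390/540299403699 ≈ 2.8736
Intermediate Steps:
E(U) = -602/209 (E(U) = 602*(-1/209) = -602/209)
-191901/(-66782) + E(-190)/(-309684) = -191901/(-66782) - 602/209/(-309684) = -191901*(-1/66782) - 602/209*(-1/309684) = 191901/66782 + 301/32361978 = 1552579010390/540299403699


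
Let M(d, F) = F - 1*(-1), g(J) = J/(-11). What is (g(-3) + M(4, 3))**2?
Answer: 2209/121 ≈ 18.256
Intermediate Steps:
g(J) = -J/11 (g(J) = J*(-1/11) = -J/11)
M(d, F) = 1 + F (M(d, F) = F + 1 = 1 + F)
(g(-3) + M(4, 3))**2 = (-1/11*(-3) + (1 + 3))**2 = (3/11 + 4)**2 = (47/11)**2 = 2209/121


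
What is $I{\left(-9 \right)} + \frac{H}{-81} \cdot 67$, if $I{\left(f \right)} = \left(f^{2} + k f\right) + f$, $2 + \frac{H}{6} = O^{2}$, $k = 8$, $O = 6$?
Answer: $- \frac{4556}{27} \approx -168.74$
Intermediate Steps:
$H = 204$ ($H = -12 + 6 \cdot 6^{2} = -12 + 6 \cdot 36 = -12 + 216 = 204$)
$I{\left(f \right)} = f^{2} + 9 f$ ($I{\left(f \right)} = \left(f^{2} + 8 f\right) + f = f^{2} + 9 f$)
$I{\left(-9 \right)} + \frac{H}{-81} \cdot 67 = - 9 \left(9 - 9\right) + \frac{204}{-81} \cdot 67 = \left(-9\right) 0 + 204 \left(- \frac{1}{81}\right) 67 = 0 - \frac{4556}{27} = - \frac{4556}{27}$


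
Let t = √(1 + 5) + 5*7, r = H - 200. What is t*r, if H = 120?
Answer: -2800 - 80*√6 ≈ -2996.0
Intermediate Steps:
r = -80 (r = 120 - 200 = -80)
t = 35 + √6 (t = √6 + 35 = 35 + √6 ≈ 37.449)
t*r = (35 + √6)*(-80) = -2800 - 80*√6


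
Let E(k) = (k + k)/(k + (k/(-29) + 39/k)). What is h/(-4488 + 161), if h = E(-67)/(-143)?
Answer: 260362/78473126303 ≈ 3.3178e-6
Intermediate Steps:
E(k) = 2*k/(39/k + 28*k/29) (E(k) = (2*k)/(k + (k*(-1/29) + 39/k)) = (2*k)/(k + (-k/29 + 39/k)) = (2*k)/(k + (39/k - k/29)) = (2*k)/(39/k + 28*k/29) = 2*k/(39/k + 28*k/29))
h = -260362/18135689 (h = (58*(-67)²/(1131 + 28*(-67)²))/(-143) = (58*4489/(1131 + 28*4489))*(-1/143) = (58*4489/(1131 + 125692))*(-1/143) = (58*4489/126823)*(-1/143) = (58*4489*(1/126823))*(-1/143) = (260362/126823)*(-1/143) = -260362/18135689 ≈ -0.014356)
h/(-4488 + 161) = -260362/(18135689*(-4488 + 161)) = -260362/18135689/(-4327) = -260362/18135689*(-1/4327) = 260362/78473126303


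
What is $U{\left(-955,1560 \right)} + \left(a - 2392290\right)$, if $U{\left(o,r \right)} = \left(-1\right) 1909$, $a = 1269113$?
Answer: $-1125086$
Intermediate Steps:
$U{\left(o,r \right)} = -1909$
$U{\left(-955,1560 \right)} + \left(a - 2392290\right) = -1909 + \left(1269113 - 2392290\right) = -1909 - 1123177 = -1125086$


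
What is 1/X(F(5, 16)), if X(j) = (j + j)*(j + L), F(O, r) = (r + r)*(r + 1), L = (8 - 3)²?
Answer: 1/619072 ≈ 1.6153e-6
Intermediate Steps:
L = 25 (L = 5² = 25)
F(O, r) = 2*r*(1 + r) (F(O, r) = (2*r)*(1 + r) = 2*r*(1 + r))
X(j) = 2*j*(25 + j) (X(j) = (j + j)*(j + 25) = (2*j)*(25 + j) = 2*j*(25 + j))
1/X(F(5, 16)) = 1/(2*(2*16*(1 + 16))*(25 + 2*16*(1 + 16))) = 1/(2*(2*16*17)*(25 + 2*16*17)) = 1/(2*544*(25 + 544)) = 1/(2*544*569) = 1/619072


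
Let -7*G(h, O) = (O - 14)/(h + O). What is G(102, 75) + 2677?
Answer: 3316742/1239 ≈ 2676.9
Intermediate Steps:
G(h, O) = -(-14 + O)/(7*(O + h)) (G(h, O) = -(O - 14)/(7*(h + O)) = -(-14 + O)/(7*(O + h)))
G(102, 75) + 2677 = (2 - 1/7*75)/(75 + 102) + 2677 = (2 - 75/7)/177 + 2677 = (1/177)*(-61/7) + 2677 = -61/1239 + 2677 = 3316742/1239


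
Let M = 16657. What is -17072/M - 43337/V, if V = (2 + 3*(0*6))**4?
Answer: -722137561/266512 ≈ -2709.6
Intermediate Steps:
V = 16 (V = (2 + 3*0)**4 = (2 + 0)**4 = 2**4 = 16)
-17072/M - 43337/V = -17072/16657 - 43337/16 = -722137561/266512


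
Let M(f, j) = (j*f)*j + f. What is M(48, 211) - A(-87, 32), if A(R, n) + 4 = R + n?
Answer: 2137115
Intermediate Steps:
A(R, n) = -4 + R + n (A(R, n) = -4 + (R + n) = -4 + R + n)
M(f, j) = f + f*j² (M(f, j) = (f*j)*j + f = f*j² + f = f + f*j²)
M(48, 211) - A(-87, 32) = 48*(1 + 211²) - (-4 - 87 + 32) = 48*(1 + 44521) - 1*(-59) = 48*44522 + 59 = 2137056 + 59 = 2137115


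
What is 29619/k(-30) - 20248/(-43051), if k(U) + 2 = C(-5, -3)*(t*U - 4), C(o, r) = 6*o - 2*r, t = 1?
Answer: 1291609441/35043514 ≈ 36.857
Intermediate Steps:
C(o, r) = -2*r + 6*o
k(U) = 94 - 24*U (k(U) = -2 + (-2*(-3) + 6*(-5))*(1*U - 4) = -2 + (6 - 30)*(U - 4) = -2 - 24*(-4 + U) = -2 + (96 - 24*U) = 94 - 24*U)
29619/k(-30) - 20248/(-43051) = 29619/(94 - 24*(-30)) - 20248/(-43051) = 29619/(94 + 720) - 20248*(-1/43051) = 29619/814 + 20248/43051 = 1291609441/35043514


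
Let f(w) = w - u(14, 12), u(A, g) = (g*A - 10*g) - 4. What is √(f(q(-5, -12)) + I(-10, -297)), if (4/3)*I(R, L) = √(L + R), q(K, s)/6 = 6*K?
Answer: √(-896 + 3*I*√307)/2 ≈ 0.43882 + 14.973*I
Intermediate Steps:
q(K, s) = 36*K (q(K, s) = 6*(6*K) = 36*K)
u(A, g) = -4 - 10*g + A*g (u(A, g) = (A*g - 10*g) - 4 = (-10*g + A*g) - 4 = -4 - 10*g + A*g)
I(R, L) = 3*√(L + R)/4
f(w) = -44 + w (f(w) = w - (-4 - 10*12 + 14*12) = w - (-4 - 120 + 168) = w - 1*44 = w - 44 = -44 + w)
√(f(q(-5, -12)) + I(-10, -297)) = √((-44 + 36*(-5)) + 3*√(-297 - 10)/4) = √((-44 - 180) + 3*√(-307)/4) = √(-224 + 3*(I*√307)/4) = √(-224 + 3*I*√307/4)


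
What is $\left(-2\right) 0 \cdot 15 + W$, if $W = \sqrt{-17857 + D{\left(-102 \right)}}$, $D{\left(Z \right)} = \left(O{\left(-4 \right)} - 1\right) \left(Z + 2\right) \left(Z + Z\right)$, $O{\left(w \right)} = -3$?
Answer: $i \sqrt{99457} \approx 315.37 i$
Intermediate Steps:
$D{\left(Z \right)} = - 8 Z \left(2 + Z\right)$ ($D{\left(Z \right)} = \left(-3 - 1\right) \left(Z + 2\right) \left(Z + Z\right) = - 4 \left(2 + Z\right) 2 Z = - 4 \cdot 2 Z \left(2 + Z\right) = - 8 Z \left(2 + Z\right)$)
$W = i \sqrt{99457}$ ($W = \sqrt{-17857 - - 816 \left(2 - 102\right)} = \sqrt{-17857 - \left(-816\right) \left(-100\right)} = \sqrt{-17857 - 81600} = \sqrt{-99457} = i \sqrt{99457} \approx 315.37 i$)
$\left(-2\right) 0 \cdot 15 + W = \left(-2\right) 0 \cdot 15 + i \sqrt{99457} = 0 \cdot 15 + i \sqrt{99457} = 0 + i \sqrt{99457} = i \sqrt{99457}$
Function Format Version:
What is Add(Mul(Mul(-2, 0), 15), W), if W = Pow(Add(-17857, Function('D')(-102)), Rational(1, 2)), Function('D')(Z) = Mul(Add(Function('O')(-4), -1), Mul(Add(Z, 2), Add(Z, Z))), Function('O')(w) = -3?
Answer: Mul(I, Pow(99457, Rational(1, 2))) ≈ Mul(315.37, I)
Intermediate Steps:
Function('D')(Z) = Mul(-8, Z, Add(2, Z)) (Function('D')(Z) = Mul(Add(-3, -1), Mul(Add(Z, 2), Add(Z, Z))) = Mul(-4, Mul(Add(2, Z), Mul(2, Z))) = Mul(-4, Mul(2, Z, Add(2, Z))) = Mul(-8, Z, Add(2, Z)))
W = Mul(I, Pow(99457, Rational(1, 2))) (W = Pow(Add(-17857, Mul(-8, -102, Add(2, -102))), Rational(1, 2)) = Pow(Add(-17857, Mul(-8, -102, -100)), Rational(1, 2)) = Pow(Add(-17857, -81600), Rational(1, 2)) = Pow(-99457, Rational(1, 2)) = Mul(I, Pow(99457, Rational(1, 2))) ≈ Mul(315.37, I))
Add(Mul(Mul(-2, 0), 15), W) = Add(Mul(Mul(-2, 0), 15), Mul(I, Pow(99457, Rational(1, 2)))) = Add(Mul(0, 15), Mul(I, Pow(99457, Rational(1, 2)))) = Add(0, Mul(I, Pow(99457, Rational(1, 2)))) = Mul(I, Pow(99457, Rational(1, 2)))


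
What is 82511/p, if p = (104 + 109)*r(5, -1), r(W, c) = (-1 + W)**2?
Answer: 82511/3408 ≈ 24.211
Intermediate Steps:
p = 3408 (p = (104 + 109)*(-1 + 5)**2 = 213*4**2 = 213*16 = 3408)
82511/p = 82511/3408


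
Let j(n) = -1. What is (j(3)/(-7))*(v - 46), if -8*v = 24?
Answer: -7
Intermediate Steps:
v = -3 (v = -1/8*24 = -3)
(j(3)/(-7))*(v - 46) = (-1/(-7))*(-3 - 46) = -1*(-1/7)*(-49) = (1/7)*(-49) = -7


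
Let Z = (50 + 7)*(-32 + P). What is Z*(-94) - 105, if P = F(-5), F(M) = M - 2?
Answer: 208857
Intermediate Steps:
F(M) = -2 + M
P = -7 (P = -2 - 5 = -7)
Z = -2223 (Z = (50 + 7)*(-32 - 7) = 57*(-39) = -2223)
Z*(-94) - 105 = -2223*(-94) - 105 = 208962 - 105 = 208857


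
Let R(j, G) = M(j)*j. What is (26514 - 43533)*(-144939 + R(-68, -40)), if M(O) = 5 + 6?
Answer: 2479447053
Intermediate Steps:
M(O) = 11
R(j, G) = 11*j
(26514 - 43533)*(-144939 + R(-68, -40)) = (26514 - 43533)*(-144939 + 11*(-68)) = -17019*(-144939 - 748) = -17019*(-145687) = 2479447053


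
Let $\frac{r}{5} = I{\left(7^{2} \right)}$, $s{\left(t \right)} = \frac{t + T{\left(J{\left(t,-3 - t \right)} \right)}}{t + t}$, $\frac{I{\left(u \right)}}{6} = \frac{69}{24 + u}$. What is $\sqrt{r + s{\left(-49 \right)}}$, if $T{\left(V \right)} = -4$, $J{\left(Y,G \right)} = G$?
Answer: $\frac{\sqrt{30182434}}{1022} \approx 5.3756$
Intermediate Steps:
$I{\left(u \right)} = \frac{414}{24 + u}$ ($I{\left(u \right)} = 6 \frac{69}{24 + u} = \frac{414}{24 + u}$)
$s{\left(t \right)} = \frac{-4 + t}{2 t}$ ($s{\left(t \right)} = \frac{t - 4}{t + t} = \frac{-4 + t}{2 t}$)
$r = \frac{2070}{73}$ ($r = 5 \frac{414}{24 + 7^{2}} = 5 \frac{414}{24 + 49} = 5 \cdot \frac{414}{73} = \frac{2070}{73} \approx 28.356$)
$\sqrt{r + s{\left(-49 \right)}} = \sqrt{\frac{2070}{73} + \frac{-4 - 49}{2 \left(-49\right)}} = \sqrt{\frac{2070}{73} + \frac{1}{2} \left(- \frac{1}{49}\right) \left(-53\right)} = \sqrt{\frac{2070}{73} + \frac{53}{98}} = \sqrt{\frac{206729}{7154}} = \frac{\sqrt{30182434}}{1022}$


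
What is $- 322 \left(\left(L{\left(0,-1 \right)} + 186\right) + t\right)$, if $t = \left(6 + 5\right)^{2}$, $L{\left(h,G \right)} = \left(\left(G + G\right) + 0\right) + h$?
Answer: $-98210$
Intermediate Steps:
$L{\left(h,G \right)} = h + 2 G$ ($L{\left(h,G \right)} = \left(2 G + 0\right) + h = 2 G + h = h + 2 G$)
$t = 121$ ($t = 11^{2} = 121$)
$- 322 \left(\left(L{\left(0,-1 \right)} + 186\right) + t\right) = - 322 \left(\left(\left(0 + 2 \left(-1\right)\right) + 186\right) + 121\right) = - 322 \left(\left(\left(0 - 2\right) + 186\right) + 121\right) = - 322 \left(\left(-2 + 186\right) + 121\right) = - 322 \left(184 + 121\right) = \left(-322\right) 305 = -98210$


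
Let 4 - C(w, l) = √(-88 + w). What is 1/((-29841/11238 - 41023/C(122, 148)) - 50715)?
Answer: -5253954985882/196268876725556655 - 287827951934*√34/196268876725556655 ≈ -3.5320e-5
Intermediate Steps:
C(w, l) = 4 - √(-88 + w)
1/((-29841/11238 - 41023/C(122, 148)) - 50715) = 1/((-29841/11238 - 41023/(4 - √(-88 + 122))) - 50715) = 1/((-29841*1/11238 - 41023/(4 - √34)) - 50715) = 1/((-9947/3746 - 41023/(4 - √34)) - 50715) = 1/(-189988337/3746 - 41023/(4 - √34))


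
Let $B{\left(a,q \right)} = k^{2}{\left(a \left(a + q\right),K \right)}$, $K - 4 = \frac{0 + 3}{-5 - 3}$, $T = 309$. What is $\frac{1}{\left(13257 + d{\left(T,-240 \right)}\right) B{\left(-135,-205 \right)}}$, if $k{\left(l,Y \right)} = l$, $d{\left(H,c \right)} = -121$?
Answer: $\frac{1}{27675056160000} \approx 3.6134 \cdot 10^{-14}$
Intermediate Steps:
$K = \frac{29}{8}$ ($K = 4 + \frac{0 + 3}{-5 - 3} = 4 + \frac{3}{-8} = 4 + 3 \left(- \frac{1}{8}\right) = 4 - \frac{3}{8} = \frac{29}{8} \approx 3.625$)
$B{\left(a,q \right)} = a^{2} \left(a + q\right)^{2}$ ($B{\left(a,q \right)} = \left(a \left(a + q\right)\right)^{2} = a^{2} \left(a + q\right)^{2}$)
$\frac{1}{\left(13257 + d{\left(T,-240 \right)}\right) B{\left(-135,-205 \right)}} = \frac{1}{\left(13257 - 121\right) \left(-135\right)^{2} \left(-135 - 205\right)^{2}} = \frac{1}{13136 \cdot 18225 \left(-340\right)^{2}} = \frac{1}{13136 \cdot 18225 \cdot 115600} = \frac{1}{13136 \cdot 2106810000} = \frac{1}{13136} \cdot \frac{1}{2106810000} = \frac{1}{27675056160000}$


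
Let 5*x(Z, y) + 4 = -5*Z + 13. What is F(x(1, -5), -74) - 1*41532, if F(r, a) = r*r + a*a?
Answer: -901384/25 ≈ -36055.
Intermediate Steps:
x(Z, y) = 9/5 - Z (x(Z, y) = -⅘ + (-5*Z + 13)/5 = -⅘ + (13 - 5*Z)/5 = -⅘ + (13/5 - Z) = 9/5 - Z)
F(r, a) = a² + r² (F(r, a) = r² + a² = a² + r²)
F(x(1, -5), -74) - 1*41532 = ((-74)² + (9/5 - 1*1)²) - 1*41532 = (5476 + (9/5 - 1)²) - 41532 = (5476 + (⅘)²) - 41532 = (5476 + 16/25) - 41532 = 136916/25 - 41532 = -901384/25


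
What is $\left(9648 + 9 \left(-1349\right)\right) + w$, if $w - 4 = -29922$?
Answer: $-32411$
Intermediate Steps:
$w = -29918$ ($w = 4 - 29922 = -29918$)
$\left(9648 + 9 \left(-1349\right)\right) + w = \left(9648 + 9 \left(-1349\right)\right) - 29918 = \left(9648 - 12141\right) - 29918 = -2493 - 29918 = -32411$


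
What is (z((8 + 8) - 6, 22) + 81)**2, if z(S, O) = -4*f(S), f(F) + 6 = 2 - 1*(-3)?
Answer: 7225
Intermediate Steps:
f(F) = -1 (f(F) = -6 + (2 - 1*(-3)) = -6 + (2 + 3) = -6 + 5 = -1)
z(S, O) = 4 (z(S, O) = -4*(-1) = 4)
(z((8 + 8) - 6, 22) + 81)**2 = (4 + 81)**2 = 85**2 = 7225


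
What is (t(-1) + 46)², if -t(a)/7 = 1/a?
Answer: 2809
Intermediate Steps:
t(a) = -7/a
(t(-1) + 46)² = (-7/(-1) + 46)² = (-7*(-1) + 46)² = (7 + 46)² = 53² = 2809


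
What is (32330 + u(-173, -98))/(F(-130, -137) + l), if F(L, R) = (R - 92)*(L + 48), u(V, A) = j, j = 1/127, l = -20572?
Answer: -1368637/75946 ≈ -18.021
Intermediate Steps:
j = 1/127 ≈ 0.0078740
u(V, A) = 1/127
F(L, R) = (-92 + R)*(48 + L)
(32330 + u(-173, -98))/(F(-130, -137) + l) = (32330 + 1/127)/((-4416 - 92*(-130) + 48*(-137) - 130*(-137)) - 20572) = 4105911/(127*((-4416 + 11960 - 6576 + 17810) - 20572)) = 4105911/(127*(18778 - 20572)) = (4105911/127)/(-1794) = (4105911/127)*(-1/1794) = -1368637/75946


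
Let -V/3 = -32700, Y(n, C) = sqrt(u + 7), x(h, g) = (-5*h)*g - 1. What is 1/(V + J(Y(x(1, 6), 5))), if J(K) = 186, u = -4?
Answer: 1/98286 ≈ 1.0174e-5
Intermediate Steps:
x(h, g) = -1 - 5*g*h (x(h, g) = -5*g*h - 1 = -1 - 5*g*h)
Y(n, C) = sqrt(3) (Y(n, C) = sqrt(-4 + 7) = sqrt(3))
V = 98100 (V = -3*(-32700) = 98100)
1/(V + J(Y(x(1, 6), 5))) = 1/(98100 + 186) = 1/98286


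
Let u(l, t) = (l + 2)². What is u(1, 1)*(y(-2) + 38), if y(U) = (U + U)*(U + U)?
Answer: 486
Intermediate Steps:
u(l, t) = (2 + l)²
y(U) = 4*U² (y(U) = (2*U)*(2*U) = 4*U²)
u(1, 1)*(y(-2) + 38) = (2 + 1)²*(4*(-2)² + 38) = 3²*(4*4 + 38) = 9*(16 + 38) = 9*54 = 486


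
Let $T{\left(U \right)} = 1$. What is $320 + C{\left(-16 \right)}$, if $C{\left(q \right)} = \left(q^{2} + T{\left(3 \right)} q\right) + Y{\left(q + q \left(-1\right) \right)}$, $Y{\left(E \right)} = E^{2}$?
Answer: $560$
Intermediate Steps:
$C{\left(q \right)} = q + q^{2}$ ($C{\left(q \right)} = \left(q^{2} + 1 q\right) + \left(q + q \left(-1\right)\right)^{2} = \left(q^{2} + q\right) + \left(q - q\right)^{2} = \left(q + q^{2}\right) + 0^{2} = \left(q + q^{2}\right) + 0 = q + q^{2}$)
$320 + C{\left(-16 \right)} = 320 - 16 \left(1 - 16\right) = 320 - -240 = 320 + 240 = 560$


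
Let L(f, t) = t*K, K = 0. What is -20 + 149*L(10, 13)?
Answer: -20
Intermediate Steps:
L(f, t) = 0 (L(f, t) = t*0 = 0)
-20 + 149*L(10, 13) = -20 + 149*0 = -20 + 0 = -20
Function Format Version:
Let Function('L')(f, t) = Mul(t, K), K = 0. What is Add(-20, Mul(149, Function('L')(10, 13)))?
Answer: -20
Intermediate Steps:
Function('L')(f, t) = 0 (Function('L')(f, t) = Mul(t, 0) = 0)
Add(-20, Mul(149, Function('L')(10, 13))) = Add(-20, Mul(149, 0)) = Add(-20, 0) = -20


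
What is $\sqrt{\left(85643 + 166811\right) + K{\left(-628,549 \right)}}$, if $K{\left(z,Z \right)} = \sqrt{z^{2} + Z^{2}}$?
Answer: $\sqrt{252454 + \sqrt{695785}} \approx 503.28$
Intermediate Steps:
$K{\left(z,Z \right)} = \sqrt{Z^{2} + z^{2}}$
$\sqrt{\left(85643 + 166811\right) + K{\left(-628,549 \right)}} = \sqrt{\left(85643 + 166811\right) + \sqrt{549^{2} + \left(-628\right)^{2}}} = \sqrt{252454 + \sqrt{301401 + 394384}} = \sqrt{252454 + \sqrt{695785}}$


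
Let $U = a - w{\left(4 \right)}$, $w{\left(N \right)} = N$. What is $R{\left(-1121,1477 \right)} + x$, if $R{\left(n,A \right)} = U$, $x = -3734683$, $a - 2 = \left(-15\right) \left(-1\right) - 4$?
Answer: $-3734674$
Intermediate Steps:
$a = 13$ ($a = 2 - -11 = 2 + \left(15 - 4\right) = 2 + 11 = 13$)
$U = 9$ ($U = 13 - 4 = 9$)
$R{\left(n,A \right)} = 9$
$R{\left(-1121,1477 \right)} + x = 9 - 3734683 = -3734674$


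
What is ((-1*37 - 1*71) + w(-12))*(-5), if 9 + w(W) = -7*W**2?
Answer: 5625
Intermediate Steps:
w(W) = -9 - 7*W**2
((-1*37 - 1*71) + w(-12))*(-5) = ((-1*37 - 1*71) + (-9 - 7*(-12)**2))*(-5) = ((-37 - 71) + (-9 - 7*144))*(-5) = (-108 + (-9 - 1008))*(-5) = (-108 - 1017)*(-5) = -1125*(-5) = 5625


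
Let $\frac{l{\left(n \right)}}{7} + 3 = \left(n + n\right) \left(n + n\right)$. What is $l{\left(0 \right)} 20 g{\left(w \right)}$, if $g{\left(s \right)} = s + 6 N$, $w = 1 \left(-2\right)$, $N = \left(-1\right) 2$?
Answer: $5880$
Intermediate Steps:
$N = -2$
$l{\left(n \right)} = -21 + 28 n^{2}$ ($l{\left(n \right)} = -21 + 7 \left(n + n\right) \left(n + n\right) = -21 + 7 \cdot 2 n 2 n = -21 + 7 \cdot 4 n^{2} = -21 + 28 n^{2}$)
$w = -2$
$g{\left(s \right)} = -12 + s$ ($g{\left(s \right)} = s + 6 \left(-2\right) = s - 12 = -12 + s$)
$l{\left(0 \right)} 20 g{\left(w \right)} = \left(-21 + 28 \cdot 0^{2}\right) 20 \left(-12 - 2\right) = \left(-21 + 28 \cdot 0\right) 20 \left(-14\right) = \left(-21 + 0\right) 20 \left(-14\right) = \left(-21\right) 20 \left(-14\right) = \left(-420\right) \left(-14\right) = 5880$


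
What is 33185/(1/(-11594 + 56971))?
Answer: 1505835745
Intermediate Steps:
33185/(1/(-11594 + 56971)) = 33185/(1/45377) = 33185*45377 = 1505835745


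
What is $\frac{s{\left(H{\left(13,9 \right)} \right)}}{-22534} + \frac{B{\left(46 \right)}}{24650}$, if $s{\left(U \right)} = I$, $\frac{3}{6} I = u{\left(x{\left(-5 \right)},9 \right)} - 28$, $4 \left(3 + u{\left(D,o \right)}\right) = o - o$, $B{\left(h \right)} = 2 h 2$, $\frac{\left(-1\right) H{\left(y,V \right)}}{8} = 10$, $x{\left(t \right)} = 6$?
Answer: $\frac{1418639}{138865775} \approx 0.010216$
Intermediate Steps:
$H{\left(y,V \right)} = -80$ ($H{\left(y,V \right)} = \left(-8\right) 10 = -80$)
$B{\left(h \right)} = 4 h$
$u{\left(D,o \right)} = -3$ ($u{\left(D,o \right)} = -3 + \frac{o - o}{4} = -3 + \frac{1}{4} \cdot 0 = -3 + 0 = -3$)
$I = -62$ ($I = 2 \left(-3 - 28\right) = 2 \left(-31\right) = -62$)
$s{\left(U \right)} = -62$
$\frac{s{\left(H{\left(13,9 \right)} \right)}}{-22534} + \frac{B{\left(46 \right)}}{24650} = - \frac{62}{-22534} + \frac{4 \cdot 46}{24650} = \left(-62\right) \left(- \frac{1}{22534}\right) + 184 \cdot \frac{1}{24650} = \frac{31}{11267} + \frac{92}{12325} = \frac{1418639}{138865775}$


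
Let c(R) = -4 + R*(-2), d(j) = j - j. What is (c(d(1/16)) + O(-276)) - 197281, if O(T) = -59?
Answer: -197344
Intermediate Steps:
d(j) = 0
c(R) = -4 - 2*R
(c(d(1/16)) + O(-276)) - 197281 = ((-4 - 2*0) - 59) - 197281 = ((-4 + 0) - 59) - 197281 = (-4 - 59) - 197281 = -63 - 197281 = -197344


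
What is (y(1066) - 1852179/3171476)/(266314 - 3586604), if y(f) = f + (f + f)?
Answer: -1448646867/1504317149720 ≈ -0.00096299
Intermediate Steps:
y(f) = 3*f (y(f) = f + 2*f = 3*f)
(y(1066) - 1852179/3171476)/(266314 - 3586604) = (3*1066 - 1852179/3171476)/(266314 - 3586604) = (3198 - 1852179*1/3171476)/(-3320290) = (3198 - 264597/453068)*(-1/3320290) = (1448646867/453068)*(-1/3320290) = -1448646867/1504317149720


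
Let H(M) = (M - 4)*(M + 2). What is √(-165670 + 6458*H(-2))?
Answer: I*√165670 ≈ 407.03*I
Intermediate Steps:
H(M) = (-4 + M)*(2 + M)
√(-165670 + 6458*H(-2)) = √(-165670 + 6458*(-8 + (-2)² - 2*(-2))) = √(-165670 + 6458*(-8 + 4 + 4)) = √(-165670 + 6458*0) = √(-165670 + 0) = √(-165670) = I*√165670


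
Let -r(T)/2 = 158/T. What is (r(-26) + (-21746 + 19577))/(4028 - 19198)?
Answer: 28039/197210 ≈ 0.14218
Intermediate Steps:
r(T) = -316/T
(r(-26) + (-21746 + 19577))/(4028 - 19198) = (-316/(-26) + (-21746 + 19577))/(4028 - 19198) = (-316*(-1/26) - 2169)/(-15170) = (158/13 - 2169)*(-1/15170) = -28039/13*(-1/15170) = 28039/197210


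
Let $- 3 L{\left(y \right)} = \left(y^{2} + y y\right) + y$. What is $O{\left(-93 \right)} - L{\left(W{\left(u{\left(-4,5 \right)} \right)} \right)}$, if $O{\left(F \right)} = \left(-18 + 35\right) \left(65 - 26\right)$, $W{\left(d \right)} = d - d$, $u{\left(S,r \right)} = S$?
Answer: $663$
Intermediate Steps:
$W{\left(d \right)} = 0$
$L{\left(y \right)} = - \frac{2 y^{2}}{3} - \frac{y}{3}$ ($L{\left(y \right)} = - \frac{\left(y^{2} + y y\right) + y}{3} = - \frac{\left(y^{2} + y^{2}\right) + y}{3} = - \frac{2 y^{2} + y}{3} = - \frac{y + 2 y^{2}}{3} = - \frac{2 y^{2}}{3} - \frac{y}{3}$)
$O{\left(F \right)} = 663$ ($O{\left(F \right)} = 17 \cdot 39 = 663$)
$O{\left(-93 \right)} - L{\left(W{\left(u{\left(-4,5 \right)} \right)} \right)} = 663 - \left(- \frac{1}{3}\right) 0 \left(1 + 2 \cdot 0\right) = 663 - \left(- \frac{1}{3}\right) 0 \left(1 + 0\right) = 663 - \left(- \frac{1}{3}\right) 0 \cdot 1 = 663 - 0 = 663 + 0 = 663$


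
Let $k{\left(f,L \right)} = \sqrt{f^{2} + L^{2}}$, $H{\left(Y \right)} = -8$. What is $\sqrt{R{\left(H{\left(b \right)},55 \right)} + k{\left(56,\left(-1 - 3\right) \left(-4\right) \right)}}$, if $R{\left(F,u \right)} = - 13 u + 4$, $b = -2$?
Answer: $\sqrt{-711 + 8 \sqrt{53}} \approx 25.549 i$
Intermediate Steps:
$k{\left(f,L \right)} = \sqrt{L^{2} + f^{2}}$
$R{\left(F,u \right)} = 4 - 13 u$
$\sqrt{R{\left(H{\left(b \right)},55 \right)} + k{\left(56,\left(-1 - 3\right) \left(-4\right) \right)}} = \sqrt{\left(4 - 715\right) + \sqrt{\left(\left(-1 - 3\right) \left(-4\right)\right)^{2} + 56^{2}}} = \sqrt{\left(4 - 715\right) + \sqrt{\left(\left(-4\right) \left(-4\right)\right)^{2} + 3136}} = \sqrt{-711 + \sqrt{16^{2} + 3136}} = \sqrt{-711 + \sqrt{256 + 3136}} = \sqrt{-711 + \sqrt{3392}} = \sqrt{-711 + 8 \sqrt{53}}$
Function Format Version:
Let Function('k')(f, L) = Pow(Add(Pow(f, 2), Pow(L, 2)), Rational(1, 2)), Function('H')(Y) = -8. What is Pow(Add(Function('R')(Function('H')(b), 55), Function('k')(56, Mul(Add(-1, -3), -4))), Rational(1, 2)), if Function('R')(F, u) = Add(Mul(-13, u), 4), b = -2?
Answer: Pow(Add(-711, Mul(8, Pow(53, Rational(1, 2)))), Rational(1, 2)) ≈ Mul(25.549, I)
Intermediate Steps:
Function('k')(f, L) = Pow(Add(Pow(L, 2), Pow(f, 2)), Rational(1, 2))
Function('R')(F, u) = Add(4, Mul(-13, u))
Pow(Add(Function('R')(Function('H')(b), 55), Function('k')(56, Mul(Add(-1, -3), -4))), Rational(1, 2)) = Pow(Add(Add(4, Mul(-13, 55)), Pow(Add(Pow(Mul(Add(-1, -3), -4), 2), Pow(56, 2)), Rational(1, 2))), Rational(1, 2)) = Pow(Add(Add(4, -715), Pow(Add(Pow(Mul(-4, -4), 2), 3136), Rational(1, 2))), Rational(1, 2)) = Pow(Add(-711, Pow(Add(Pow(16, 2), 3136), Rational(1, 2))), Rational(1, 2)) = Pow(Add(-711, Pow(Add(256, 3136), Rational(1, 2))), Rational(1, 2)) = Pow(Add(-711, Pow(3392, Rational(1, 2))), Rational(1, 2)) = Pow(Add(-711, Mul(8, Pow(53, Rational(1, 2)))), Rational(1, 2))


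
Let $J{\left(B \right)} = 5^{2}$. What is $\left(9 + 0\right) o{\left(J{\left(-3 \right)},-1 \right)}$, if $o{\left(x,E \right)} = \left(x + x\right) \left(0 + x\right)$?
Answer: $11250$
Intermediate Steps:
$J{\left(B \right)} = 25$
$o{\left(x,E \right)} = 2 x^{2}$ ($o{\left(x,E \right)} = 2 x x = 2 x^{2}$)
$\left(9 + 0\right) o{\left(J{\left(-3 \right)},-1 \right)} = \left(9 + 0\right) 2 \cdot 25^{2} = 9 \cdot 2 \cdot 625 = 9 \cdot 1250 = 11250$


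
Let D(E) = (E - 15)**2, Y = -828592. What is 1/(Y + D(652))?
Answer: -1/422823 ≈ -2.3651e-6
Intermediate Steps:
D(E) = (-15 + E)**2
1/(Y + D(652)) = 1/(-828592 + (-15 + 652)**2) = 1/(-828592 + 637**2) = 1/(-828592 + 405769) = 1/(-422823) = -1/422823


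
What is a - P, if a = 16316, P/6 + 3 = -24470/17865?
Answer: 19463582/1191 ≈ 16342.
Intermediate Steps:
P = -31226/1191 (P = -18 + 6*(-24470/17865) = -18 + 6*(-24470*1/17865) = -18 + 6*(-4894/3573) = -18 - 9788/1191 = -31226/1191 ≈ -26.218)
a - P = 16316 - 1*(-31226/1191) = 16316 + 31226/1191 = 19463582/1191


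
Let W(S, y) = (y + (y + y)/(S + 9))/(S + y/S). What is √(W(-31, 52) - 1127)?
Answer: I*√140115213183/11143 ≈ 33.592*I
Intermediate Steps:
W(S, y) = (y + 2*y/(9 + S))/(S + y/S) (W(S, y) = (y + (2*y)/(9 + S))/(S + y/S) = (y + 2*y/(9 + S))/(S + y/S))
√(W(-31, 52) - 1127) = √(-31*52*(11 - 31)/((-31)³ + 9*52 + 9*(-31)² - 31*52) - 1127) = √(-31*52*(-20)/(-29791 + 468 + 9*961 - 1612) - 1127) = √(-31*52*(-20)/(-29791 + 468 + 8649 - 1612) - 1127) = √(-31*52*(-20)/(-22286) - 1127) = √(-31*52*(-1/22286)*(-20) - 1127) = √(-16120/11143 - 1127) = √(-12574281/11143) = I*√140115213183/11143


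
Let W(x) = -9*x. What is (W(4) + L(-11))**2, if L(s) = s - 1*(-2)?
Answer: 2025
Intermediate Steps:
L(s) = 2 + s (L(s) = s + 2 = 2 + s)
(W(4) + L(-11))**2 = (-9*4 + (2 - 11))**2 = (-36 - 9)**2 = (-45)**2 = 2025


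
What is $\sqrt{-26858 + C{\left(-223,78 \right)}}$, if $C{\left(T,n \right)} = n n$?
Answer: $i \sqrt{20774} \approx 144.13 i$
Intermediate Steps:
$C{\left(T,n \right)} = n^{2}$
$\sqrt{-26858 + C{\left(-223,78 \right)}} = \sqrt{-26858 + 78^{2}} = \sqrt{-26858 + 6084} = \sqrt{-20774} = i \sqrt{20774}$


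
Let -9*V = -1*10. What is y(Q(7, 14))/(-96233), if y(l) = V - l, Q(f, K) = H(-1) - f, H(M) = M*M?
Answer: -64/866097 ≈ -7.3895e-5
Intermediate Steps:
V = 10/9 (V = -(-1)*10/9 = -1/9*(-10) = 10/9 ≈ 1.1111)
H(M) = M**2
Q(f, K) = 1 - f (Q(f, K) = (-1)**2 - f = 1 - f)
y(l) = 10/9 - l
y(Q(7, 14))/(-96233) = (10/9 - (1 - 1*7))/(-96233) = (10/9 - (1 - 7))*(-1/96233) = (10/9 - 1*(-6))*(-1/96233) = (10/9 + 6)*(-1/96233) = (64/9)*(-1/96233) = -64/866097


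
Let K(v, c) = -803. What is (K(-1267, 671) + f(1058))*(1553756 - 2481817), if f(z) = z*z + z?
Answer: -1039074728759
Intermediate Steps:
f(z) = z + z² (f(z) = z² + z = z + z²)
(K(-1267, 671) + f(1058))*(1553756 - 2481817) = (-803 + 1058*(1 + 1058))*(1553756 - 2481817) = (-803 + 1058*1059)*(-928061) = (-803 + 1120422)*(-928061) = 1119619*(-928061) = -1039074728759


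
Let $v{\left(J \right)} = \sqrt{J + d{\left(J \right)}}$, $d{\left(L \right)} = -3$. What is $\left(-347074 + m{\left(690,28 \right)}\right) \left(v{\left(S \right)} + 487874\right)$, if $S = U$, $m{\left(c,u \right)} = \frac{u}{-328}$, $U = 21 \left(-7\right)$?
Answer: $- \frac{6942465315275}{41} - \frac{142300375 i \sqrt{6}}{82} \approx -1.6933 \cdot 10^{11} - 4.2508 \cdot 10^{6} i$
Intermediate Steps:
$U = -147$
$m{\left(c,u \right)} = - \frac{u}{328}$ ($m{\left(c,u \right)} = u \left(- \frac{1}{328}\right) = - \frac{u}{328}$)
$S = -147$
$v{\left(J \right)} = \sqrt{-3 + J}$ ($v{\left(J \right)} = \sqrt{J - 3} = \sqrt{-3 + J}$)
$\left(-347074 + m{\left(690,28 \right)}\right) \left(v{\left(S \right)} + 487874\right) = \left(-347074 - \frac{7}{82}\right) \left(\sqrt{-3 - 147} + 487874\right) = \left(-347074 - \frac{7}{82}\right) \left(\sqrt{-150} + 487874\right) = - \frac{28460075 \left(5 i \sqrt{6} + 487874\right)}{82} = - \frac{28460075 \left(487874 + 5 i \sqrt{6}\right)}{82} = - \frac{6942465315275}{41} - \frac{142300375 i \sqrt{6}}{82}$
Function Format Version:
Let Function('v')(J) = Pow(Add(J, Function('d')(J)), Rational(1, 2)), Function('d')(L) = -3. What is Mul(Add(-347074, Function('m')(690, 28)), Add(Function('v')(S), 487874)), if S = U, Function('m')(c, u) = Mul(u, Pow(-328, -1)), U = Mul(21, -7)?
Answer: Add(Rational(-6942465315275, 41), Mul(Rational(-142300375, 82), I, Pow(6, Rational(1, 2)))) ≈ Add(-1.6933e+11, Mul(-4.2508e+6, I))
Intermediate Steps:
U = -147
Function('m')(c, u) = Mul(Rational(-1, 328), u) (Function('m')(c, u) = Mul(u, Rational(-1, 328)) = Mul(Rational(-1, 328), u))
S = -147
Function('v')(J) = Pow(Add(-3, J), Rational(1, 2)) (Function('v')(J) = Pow(Add(J, -3), Rational(1, 2)) = Pow(Add(-3, J), Rational(1, 2)))
Mul(Add(-347074, Function('m')(690, 28)), Add(Function('v')(S), 487874)) = Mul(Add(-347074, Mul(Rational(-1, 328), 28)), Add(Pow(Add(-3, -147), Rational(1, 2)), 487874)) = Mul(Add(-347074, Rational(-7, 82)), Add(Pow(-150, Rational(1, 2)), 487874)) = Mul(Rational(-28460075, 82), Add(Mul(5, I, Pow(6, Rational(1, 2))), 487874)) = Mul(Rational(-28460075, 82), Add(487874, Mul(5, I, Pow(6, Rational(1, 2))))) = Add(Rational(-6942465315275, 41), Mul(Rational(-142300375, 82), I, Pow(6, Rational(1, 2))))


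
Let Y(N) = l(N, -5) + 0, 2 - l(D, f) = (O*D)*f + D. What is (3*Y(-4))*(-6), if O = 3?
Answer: 972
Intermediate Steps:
l(D, f) = 2 - D - 3*D*f (l(D, f) = 2 - ((3*D)*f + D) = 2 - (3*D*f + D) = 2 - (D + 3*D*f) = 2 + (-D - 3*D*f) = 2 - D - 3*D*f)
Y(N) = 2 + 14*N (Y(N) = (2 - N - 3*N*(-5)) + 0 = (2 - N + 15*N) + 0 = (2 + 14*N) + 0 = 2 + 14*N)
(3*Y(-4))*(-6) = (3*(2 + 14*(-4)))*(-6) = (3*(2 - 56))*(-6) = (3*(-54))*(-6) = -162*(-6) = 972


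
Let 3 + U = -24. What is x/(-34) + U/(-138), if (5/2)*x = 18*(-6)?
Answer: 5733/3910 ≈ 1.4662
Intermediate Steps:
U = -27 (U = -3 - 24 = -27)
x = -216/5 (x = 2*(18*(-6))/5 = (2/5)*(-108) = -216/5 ≈ -43.200)
x/(-34) + U/(-138) = -216/5/(-34) - 27/(-138) = -216/5*(-1/34) - 27*(-1/138) = 108/85 + 9/46 = 5733/3910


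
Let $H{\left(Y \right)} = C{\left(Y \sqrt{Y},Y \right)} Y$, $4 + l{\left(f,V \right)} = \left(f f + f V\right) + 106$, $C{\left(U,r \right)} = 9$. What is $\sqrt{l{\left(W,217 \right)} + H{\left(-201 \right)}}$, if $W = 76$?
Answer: $\sqrt{20561} \approx 143.39$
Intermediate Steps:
$l{\left(f,V \right)} = 102 + f^{2} + V f$ ($l{\left(f,V \right)} = -4 + \left(\left(f f + f V\right) + 106\right) = -4 + \left(\left(f^{2} + V f\right) + 106\right) = -4 + \left(106 + f^{2} + V f\right) = 102 + f^{2} + V f$)
$H{\left(Y \right)} = 9 Y$
$\sqrt{l{\left(W,217 \right)} + H{\left(-201 \right)}} = \sqrt{\left(102 + 76^{2} + 217 \cdot 76\right) + 9 \left(-201\right)} = \sqrt{\left(102 + 5776 + 16492\right) - 1809} = \sqrt{22370 - 1809} = \sqrt{20561}$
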